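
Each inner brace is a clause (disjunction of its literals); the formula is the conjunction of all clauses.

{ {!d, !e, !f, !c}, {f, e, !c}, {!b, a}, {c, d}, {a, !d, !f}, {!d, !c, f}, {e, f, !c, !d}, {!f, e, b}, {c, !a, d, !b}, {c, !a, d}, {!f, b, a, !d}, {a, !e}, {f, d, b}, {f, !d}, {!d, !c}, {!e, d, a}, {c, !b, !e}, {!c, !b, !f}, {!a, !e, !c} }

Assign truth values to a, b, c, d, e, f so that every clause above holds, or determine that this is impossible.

a=true, b=false, c=false, d=true, e=true, f=true

Try b = false.
Try c = false.
The clause (d) is unit, so d = true.
The clause (f) is unit, so f = true.
The clause (a) is unit, so a = true.
The clause (e) is unit, so e = true.
Every clause now holds.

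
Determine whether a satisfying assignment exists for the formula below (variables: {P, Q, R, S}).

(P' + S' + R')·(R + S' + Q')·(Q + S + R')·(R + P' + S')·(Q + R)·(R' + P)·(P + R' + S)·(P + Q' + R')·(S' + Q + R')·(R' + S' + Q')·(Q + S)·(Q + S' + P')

Try Q = 1.
Try R = 0.
Unit clause (S') forces S = 0.
Every clause is now satisfied; P is unconstrained.
A satisfying assignment: P: 1, Q: 1, R: 0, S: 0.

Satisfiable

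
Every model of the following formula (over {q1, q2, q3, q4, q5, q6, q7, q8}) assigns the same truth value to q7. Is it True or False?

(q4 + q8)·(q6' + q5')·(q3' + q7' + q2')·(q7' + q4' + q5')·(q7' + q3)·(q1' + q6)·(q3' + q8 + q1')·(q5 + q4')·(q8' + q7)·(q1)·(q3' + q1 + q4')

True

Suppose q7 = 0.
The clause (q8') is unit, so q8 = 0.
The clause (q4) is unit, so q4 = 1.
The clause (q5) is unit, so q5 = 1.
The clause (q6') is unit, so q6 = 0.
The clause (q1') is unit, so q1 = 0.
But (q1) is also a unit clause — contradiction.
So every satisfying assignment has q7 = True.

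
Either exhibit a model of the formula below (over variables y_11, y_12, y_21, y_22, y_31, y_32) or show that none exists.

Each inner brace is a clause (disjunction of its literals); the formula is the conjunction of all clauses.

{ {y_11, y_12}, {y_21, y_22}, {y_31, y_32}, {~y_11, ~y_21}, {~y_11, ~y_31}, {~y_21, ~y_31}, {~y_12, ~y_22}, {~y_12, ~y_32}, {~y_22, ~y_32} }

UNSATISFIABLE

Case y_11 = 1:
The clause (~y_21) is unit, so y_21 = 0.
The clause (y_22) is unit, so y_22 = 1.
The clause (~y_31) is unit, so y_31 = 0.
The clause (y_32) is unit, so y_32 = 1.
But (~y_32) is also a unit clause — contradiction.
Undo y_11 and try y_11 = 0.
The clause (y_12) is unit, so y_12 = 1.
The clause (~y_22) is unit, so y_22 = 0.
The clause (y_21) is unit, so y_21 = 1.
The clause (~y_31) is unit, so y_31 = 0.
The clause (y_32) is unit, so y_32 = 1.
But (~y_32) is also a unit clause — contradiction.
Neither y_11 = 1 nor y_11 = 0 works.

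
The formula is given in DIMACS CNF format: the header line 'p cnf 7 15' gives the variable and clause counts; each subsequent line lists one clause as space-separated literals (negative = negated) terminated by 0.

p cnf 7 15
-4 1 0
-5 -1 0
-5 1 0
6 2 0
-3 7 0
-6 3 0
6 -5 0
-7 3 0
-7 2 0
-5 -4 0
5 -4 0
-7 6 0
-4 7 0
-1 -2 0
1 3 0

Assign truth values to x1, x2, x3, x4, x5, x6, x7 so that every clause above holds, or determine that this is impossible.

Branch on x4: set x4 = False.
Branch on x5: set x5 = False.
Branch on x6: set x6 = True.
(x3) alone gives x3 = True.
(x7) alone gives x7 = True.
(x2) alone gives x2 = True.
(¬x1) alone gives x1 = False.
All clauses are satisfied.

x1: False, x2: True, x3: True, x4: False, x5: False, x6: True, x7: True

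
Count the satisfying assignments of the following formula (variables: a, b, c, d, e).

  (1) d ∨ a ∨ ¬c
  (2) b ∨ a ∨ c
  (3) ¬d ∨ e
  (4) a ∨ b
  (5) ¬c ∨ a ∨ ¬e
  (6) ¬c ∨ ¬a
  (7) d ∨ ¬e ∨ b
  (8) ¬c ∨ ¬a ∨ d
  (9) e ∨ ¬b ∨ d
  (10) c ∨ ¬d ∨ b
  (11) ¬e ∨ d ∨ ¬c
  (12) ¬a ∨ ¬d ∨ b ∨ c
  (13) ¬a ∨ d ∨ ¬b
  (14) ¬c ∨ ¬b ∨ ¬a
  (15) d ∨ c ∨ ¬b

3

There are 2^5 = 32 truth assignments over (a, b, c, d, e).
Split on e. With e = True, the clauses containing e are satisfied and ¬e drops from the rest; 2 of the 2^4 = 16 assignments to the other variables satisfy what remains.
With e = False, by the same count on the reduced clause set, 1 assignment works.
(One model: a=F, b=T, c=F, d=T, e=T.)
Total: 2 + 1 = 3.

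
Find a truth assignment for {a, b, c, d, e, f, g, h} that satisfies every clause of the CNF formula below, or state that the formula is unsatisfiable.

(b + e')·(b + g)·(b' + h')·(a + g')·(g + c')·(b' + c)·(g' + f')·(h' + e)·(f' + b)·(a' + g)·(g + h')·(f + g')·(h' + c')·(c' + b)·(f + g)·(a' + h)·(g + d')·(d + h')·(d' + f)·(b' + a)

UNSATISFIABLE

Suppose b = 1.
(h') alone gives h = 0.
(c) alone gives c = 1.
(g) alone gives g = 1.
(a) alone gives a = 1.
Now (a') is unsatisfied and unit — conflict.
Undo b and try b = 0.
(e') alone gives e = 0.
(g) alone gives g = 1.
(a) alone gives a = 1.
(f') alone gives f = 0.
Now (f) is unsatisfied and unit — conflict.
Either choice for b ends in contradiction.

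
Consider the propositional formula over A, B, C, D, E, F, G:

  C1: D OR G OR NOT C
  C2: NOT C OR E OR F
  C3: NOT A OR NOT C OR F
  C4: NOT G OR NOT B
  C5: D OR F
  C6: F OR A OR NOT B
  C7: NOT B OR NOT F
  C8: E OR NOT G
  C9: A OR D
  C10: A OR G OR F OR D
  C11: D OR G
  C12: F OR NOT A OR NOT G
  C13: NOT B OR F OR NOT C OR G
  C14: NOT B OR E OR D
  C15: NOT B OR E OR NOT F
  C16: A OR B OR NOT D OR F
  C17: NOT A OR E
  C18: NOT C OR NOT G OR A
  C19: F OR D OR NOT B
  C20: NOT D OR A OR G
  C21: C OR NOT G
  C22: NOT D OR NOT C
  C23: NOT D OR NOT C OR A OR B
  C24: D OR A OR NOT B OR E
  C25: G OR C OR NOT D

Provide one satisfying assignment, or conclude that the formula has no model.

A ↦ true; B ↦ false; C ↦ true; D ↦ false; E ↦ true; F ↦ true; G ↦ true

Branch on G: set G = true.
The clause (NOT B) is unit, so B = false.
The clause (E) is unit, so E = true.
The clause (C) is unit, so C = true.
The clause (A) is unit, so A = true.
The clause (F) is unit, so F = true.
The clause (NOT D) is unit, so D = false.
All clauses are satisfied.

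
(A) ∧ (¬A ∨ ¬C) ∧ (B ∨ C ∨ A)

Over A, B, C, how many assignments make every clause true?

There are 2^3 = 8 truth assignments over (A, B, C).
Check each against the 3 clauses (columns in the order A, B, C):
  F F F  ✗ fails (A)
  F F T  ✗ fails (A)
  F T F  ✗ fails (A)
  F T T  ✗ fails (A)
  T F F  ✓ satisfies all
  T F T  ✗ fails (¬A ∨ ¬C)
  T T F  ✓ satisfies all
  T T T  ✗ fails (¬A ∨ ¬C)
2 of the 8 rows are models.

2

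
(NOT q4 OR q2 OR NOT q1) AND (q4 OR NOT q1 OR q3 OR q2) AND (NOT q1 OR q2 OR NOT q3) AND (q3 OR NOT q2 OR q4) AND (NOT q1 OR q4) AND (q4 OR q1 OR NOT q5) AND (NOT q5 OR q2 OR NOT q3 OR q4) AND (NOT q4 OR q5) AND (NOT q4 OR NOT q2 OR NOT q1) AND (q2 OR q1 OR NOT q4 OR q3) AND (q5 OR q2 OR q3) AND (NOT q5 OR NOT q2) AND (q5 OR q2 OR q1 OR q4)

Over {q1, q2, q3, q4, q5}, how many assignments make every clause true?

There are 2^5 = 32 truth assignments over (q1, q2, q3, q4, q5).
Split on q2. With q2 = true, the clauses containing q2 are satisfied and NOT q2 drops from the rest; 1 of the 2^4 = 16 assignments to the other variables satisfy what remains.
With q2 = false, by the same count on the reduced clause set, 1 assignment works.
(One model: q1=F, q2=F, q3=T, q4=T, q5=T.)
Total: 1 + 1 = 2.

2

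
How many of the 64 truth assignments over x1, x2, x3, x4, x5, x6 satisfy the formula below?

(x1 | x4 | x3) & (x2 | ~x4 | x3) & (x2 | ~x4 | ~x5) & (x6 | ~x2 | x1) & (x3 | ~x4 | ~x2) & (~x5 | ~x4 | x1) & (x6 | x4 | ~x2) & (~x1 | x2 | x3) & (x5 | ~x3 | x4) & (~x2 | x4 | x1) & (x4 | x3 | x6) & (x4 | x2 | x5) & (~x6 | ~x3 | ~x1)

There are 2^6 = 64 truth assignments over (x1, x2, x3, x4, x5, x6).
Split on x1. With x1 = 1, the clauses containing x1 are satisfied and ~x1 drops from the rest; 6 of the 2^5 = 32 assignments to the other variables satisfy what remains.
With x1 = 0, by the same count on the reduced clause set, 5 assignments work.
(One model: x1=F, x2=F, x3=T, x4=F, x5=T, x6=F.)
Total: 6 + 5 = 11.

11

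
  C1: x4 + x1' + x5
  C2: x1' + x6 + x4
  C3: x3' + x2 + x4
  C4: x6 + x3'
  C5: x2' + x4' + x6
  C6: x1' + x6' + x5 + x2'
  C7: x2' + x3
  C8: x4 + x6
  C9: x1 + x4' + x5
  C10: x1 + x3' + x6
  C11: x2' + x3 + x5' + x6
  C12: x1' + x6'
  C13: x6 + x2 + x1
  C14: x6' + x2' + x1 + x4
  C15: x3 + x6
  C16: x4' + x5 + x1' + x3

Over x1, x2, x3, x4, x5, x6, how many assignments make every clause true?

There are 2^6 = 64 truth assignments over (x1, x2, x3, x4, x5, x6).
Split on x1. With x1 = 1, the clauses containing x1 are satisfied and x1' drops from the rest; 0 of the 2^5 = 32 assignments to the other variables satisfy what remains.
With x1 = 0, by the same count on the reduced clause set, 5 assignments work.
Total: 0 + 5 = 5.

5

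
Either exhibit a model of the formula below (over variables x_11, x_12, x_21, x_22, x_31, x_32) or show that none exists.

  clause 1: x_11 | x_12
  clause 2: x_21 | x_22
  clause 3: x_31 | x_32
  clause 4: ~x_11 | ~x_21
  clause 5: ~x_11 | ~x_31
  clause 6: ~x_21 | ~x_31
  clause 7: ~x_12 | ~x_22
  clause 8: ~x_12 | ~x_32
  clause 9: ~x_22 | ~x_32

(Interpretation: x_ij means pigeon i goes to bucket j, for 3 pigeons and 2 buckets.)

Try x_11 = 1.
From the singleton clause (~x_21), x_21 = 0.
From the singleton clause (x_22), x_22 = 1.
From the singleton clause (~x_31), x_31 = 0.
From the singleton clause (x_32), x_32 = 1.
Now (~x_32) is unsatisfied and unit — conflict.
Backtrack on x_11: now try x_11 = 0.
From the singleton clause (x_12), x_12 = 1.
From the singleton clause (~x_22), x_22 = 0.
From the singleton clause (x_21), x_21 = 1.
From the singleton clause (~x_31), x_31 = 0.
From the singleton clause (x_32), x_32 = 1.
Now (~x_32) is unsatisfied and unit — conflict.
Neither x_11 = 1 nor x_11 = 0 works.

UNSATISFIABLE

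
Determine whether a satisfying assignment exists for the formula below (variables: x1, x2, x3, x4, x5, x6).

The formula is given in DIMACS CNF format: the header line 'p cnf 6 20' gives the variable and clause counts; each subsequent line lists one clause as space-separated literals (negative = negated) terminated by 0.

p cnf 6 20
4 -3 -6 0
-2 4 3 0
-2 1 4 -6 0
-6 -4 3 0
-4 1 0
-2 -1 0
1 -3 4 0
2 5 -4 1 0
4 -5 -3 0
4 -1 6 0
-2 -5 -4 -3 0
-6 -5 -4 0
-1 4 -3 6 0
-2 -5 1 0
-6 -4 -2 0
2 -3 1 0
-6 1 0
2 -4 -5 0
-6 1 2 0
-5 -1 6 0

Yes, satisfiable

Suppose x4 = False.
Suppose x3 = False.
From the singleton clause (¬x2), x2 = False.
Suppose x1 = False.
From the singleton clause (¬x6), x6 = False.
All clauses hold; x5 can take either value.
A satisfying assignment: x1 ↦ False, x2 ↦ False, x3 ↦ False, x4 ↦ False, x5 ↦ True, x6 ↦ False.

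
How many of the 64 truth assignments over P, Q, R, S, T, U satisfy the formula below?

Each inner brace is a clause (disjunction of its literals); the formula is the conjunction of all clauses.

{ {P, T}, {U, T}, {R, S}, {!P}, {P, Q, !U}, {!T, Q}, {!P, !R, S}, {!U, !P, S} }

There are 2^6 = 64 truth assignments over (P, Q, R, S, T, U).
Split on Q. With Q = true, the clauses containing Q are satisfied and !Q drops from the rest; 6 of the 2^5 = 32 assignments to the other variables satisfy what remains.
With Q = false, by the same count on the reduced clause set, 0 assignments work.
(One model: P=F, Q=T, R=F, S=T, T=T, U=F.)
Total: 6 + 0 = 6.

6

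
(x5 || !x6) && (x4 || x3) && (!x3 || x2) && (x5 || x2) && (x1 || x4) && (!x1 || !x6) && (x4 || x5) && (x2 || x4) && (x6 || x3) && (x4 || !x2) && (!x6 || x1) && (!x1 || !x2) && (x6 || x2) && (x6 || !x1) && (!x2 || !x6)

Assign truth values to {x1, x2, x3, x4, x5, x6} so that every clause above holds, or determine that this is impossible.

x1=false,  x2=true,  x3=true,  x4=true,  x5=true,  x6=false

Branch on x5: set x5 = true.
Branch on x4: set x4 = true.
Branch on x3: set x3 = true.
From the singleton clause (x2), x2 = true.
From the singleton clause (!x1), x1 = false.
From the singleton clause (!x6), x6 = false.
This assignment satisfies each clause.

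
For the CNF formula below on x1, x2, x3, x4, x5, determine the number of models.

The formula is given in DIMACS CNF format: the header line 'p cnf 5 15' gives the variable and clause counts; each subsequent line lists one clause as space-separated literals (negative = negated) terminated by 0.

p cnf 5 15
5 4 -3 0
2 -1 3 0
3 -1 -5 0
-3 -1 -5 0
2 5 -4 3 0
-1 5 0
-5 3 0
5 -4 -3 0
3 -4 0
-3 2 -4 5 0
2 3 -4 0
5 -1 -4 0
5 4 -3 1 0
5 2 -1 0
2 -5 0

4

There are 2^5 = 32 truth assignments over (x1, x2, x3, x4, x5).
Split on x3. With x3 = True, the clauses containing x3 are satisfied and ¬x3 drops from the rest; 2 of the 2^4 = 16 assignments to the other variables satisfy what remains.
With x3 = False, by the same count on the reduced clause set, 2 assignments work.
(One model: x1=F, x2=F, x3=F, x4=F, x5=F.)
Total: 2 + 2 = 4.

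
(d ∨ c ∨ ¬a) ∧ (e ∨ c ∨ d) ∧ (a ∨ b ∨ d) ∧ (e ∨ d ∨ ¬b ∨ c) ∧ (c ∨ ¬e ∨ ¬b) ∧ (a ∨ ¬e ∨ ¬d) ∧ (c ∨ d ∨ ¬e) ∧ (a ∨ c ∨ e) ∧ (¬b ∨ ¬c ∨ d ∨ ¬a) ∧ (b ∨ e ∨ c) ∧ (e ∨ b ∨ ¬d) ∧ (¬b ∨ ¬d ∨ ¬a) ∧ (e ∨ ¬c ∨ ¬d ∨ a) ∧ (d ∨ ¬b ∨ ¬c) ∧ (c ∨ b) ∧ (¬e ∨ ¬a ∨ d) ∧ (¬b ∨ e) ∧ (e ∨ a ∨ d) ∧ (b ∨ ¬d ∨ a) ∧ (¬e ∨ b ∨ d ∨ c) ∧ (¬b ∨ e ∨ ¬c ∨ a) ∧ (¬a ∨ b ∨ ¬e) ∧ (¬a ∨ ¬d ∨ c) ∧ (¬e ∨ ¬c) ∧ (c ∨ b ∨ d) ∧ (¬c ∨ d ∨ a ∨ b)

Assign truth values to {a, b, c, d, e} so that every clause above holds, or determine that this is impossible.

a=True,  b=False,  c=True,  d=False,  e=False

Branch on c: set c = True.
(¬e) alone gives e = False.
(¬b) alone gives b = False.
(¬d) alone gives d = False.
(a) alone gives a = True.
This assignment satisfies each clause.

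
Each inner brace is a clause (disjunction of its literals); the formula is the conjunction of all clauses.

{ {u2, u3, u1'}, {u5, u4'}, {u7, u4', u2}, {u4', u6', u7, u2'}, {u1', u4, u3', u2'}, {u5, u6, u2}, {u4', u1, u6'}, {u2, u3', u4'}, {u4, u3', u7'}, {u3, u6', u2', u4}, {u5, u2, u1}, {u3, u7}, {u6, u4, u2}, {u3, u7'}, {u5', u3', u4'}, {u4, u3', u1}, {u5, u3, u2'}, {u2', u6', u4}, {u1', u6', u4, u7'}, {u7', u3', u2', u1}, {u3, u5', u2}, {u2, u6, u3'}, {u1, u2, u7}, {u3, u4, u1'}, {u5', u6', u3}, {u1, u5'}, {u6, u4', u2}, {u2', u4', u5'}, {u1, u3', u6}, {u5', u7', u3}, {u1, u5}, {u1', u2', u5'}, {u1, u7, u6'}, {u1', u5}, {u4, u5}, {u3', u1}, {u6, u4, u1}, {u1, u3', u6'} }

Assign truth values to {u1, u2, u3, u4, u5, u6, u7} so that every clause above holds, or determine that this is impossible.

u1 ↦ 1, u2 ↦ 0, u3 ↦ 1, u4 ↦ 0, u5 ↦ 1, u6 ↦ 1, u7 ↦ 0

Branch on u5: set u5 = 1.
The clause (u1) is unit, so u1 = 1.
The clause (u2') is unit, so u2 = 0.
The clause (u3) is unit, so u3 = 1.
The clause (u4') is unit, so u4 = 0.
The clause (u7') is unit, so u7 = 0.
The clause (u6) is unit, so u6 = 1.
All clauses are satisfied.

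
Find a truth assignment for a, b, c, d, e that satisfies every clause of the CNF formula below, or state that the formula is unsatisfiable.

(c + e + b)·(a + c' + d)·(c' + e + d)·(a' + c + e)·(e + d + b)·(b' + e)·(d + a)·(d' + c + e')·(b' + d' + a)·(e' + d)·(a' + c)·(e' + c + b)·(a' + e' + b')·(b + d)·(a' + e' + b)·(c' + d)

a=0,  b=0,  c=1,  d=1,  e=0

Branch on b: set b = 0.
From the singleton clause (d), d = 1.
Branch on c: set c = 1.
Branch on a: set a = 0.
No clause remains; e is free.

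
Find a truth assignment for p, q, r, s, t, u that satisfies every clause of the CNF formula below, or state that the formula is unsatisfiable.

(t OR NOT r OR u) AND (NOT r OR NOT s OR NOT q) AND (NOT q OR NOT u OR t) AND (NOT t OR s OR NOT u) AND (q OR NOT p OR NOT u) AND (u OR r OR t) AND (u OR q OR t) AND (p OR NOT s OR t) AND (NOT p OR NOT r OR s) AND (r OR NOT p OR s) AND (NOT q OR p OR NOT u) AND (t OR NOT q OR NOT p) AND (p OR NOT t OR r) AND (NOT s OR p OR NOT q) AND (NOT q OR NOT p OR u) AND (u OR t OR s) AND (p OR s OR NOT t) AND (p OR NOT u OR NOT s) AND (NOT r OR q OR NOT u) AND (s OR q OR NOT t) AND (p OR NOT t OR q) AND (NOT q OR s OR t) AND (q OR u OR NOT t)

Branch on t: set t = false.
Branch on r: set r = false.
(u) alone gives u = true.
(NOT q) alone gives q = false.
(NOT p) alone gives p = false.
(NOT s) alone gives s = false.
This assignment satisfies each clause.

p: false; q: false; r: false; s: false; t: false; u: true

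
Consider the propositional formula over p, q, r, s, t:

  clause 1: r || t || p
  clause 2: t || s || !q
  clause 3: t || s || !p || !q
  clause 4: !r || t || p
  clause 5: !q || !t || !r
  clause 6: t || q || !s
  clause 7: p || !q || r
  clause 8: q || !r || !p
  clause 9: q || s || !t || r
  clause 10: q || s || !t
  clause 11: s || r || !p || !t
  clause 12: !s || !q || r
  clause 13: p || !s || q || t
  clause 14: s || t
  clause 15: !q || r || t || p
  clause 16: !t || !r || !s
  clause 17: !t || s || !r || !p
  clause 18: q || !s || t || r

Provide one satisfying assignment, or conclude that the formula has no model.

Case s = true:
Case t = false:
Unit clause (q) forces q = true.
Unit clause (r) forces r = true.
Unit clause (p) forces p = true.
Every clause now holds.

p ↦ true,  q ↦ true,  r ↦ true,  s ↦ true,  t ↦ false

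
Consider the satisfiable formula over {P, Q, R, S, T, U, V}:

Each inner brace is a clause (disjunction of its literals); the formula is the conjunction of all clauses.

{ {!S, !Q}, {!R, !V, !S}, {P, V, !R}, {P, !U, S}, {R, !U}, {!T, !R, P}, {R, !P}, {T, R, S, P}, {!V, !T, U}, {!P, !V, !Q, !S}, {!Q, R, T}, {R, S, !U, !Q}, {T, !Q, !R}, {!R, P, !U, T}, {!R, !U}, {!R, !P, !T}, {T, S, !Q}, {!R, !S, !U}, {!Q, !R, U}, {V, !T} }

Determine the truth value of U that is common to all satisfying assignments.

Suppose U = true.
The clause (R) is unit, so R = true.
That conflicts with the unit clause (!R).
So every satisfying assignment has U = False.

False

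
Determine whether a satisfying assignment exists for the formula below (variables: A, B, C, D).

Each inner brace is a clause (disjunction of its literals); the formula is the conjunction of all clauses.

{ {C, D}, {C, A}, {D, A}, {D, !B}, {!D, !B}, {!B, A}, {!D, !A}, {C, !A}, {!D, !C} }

Suppose C = true.
Unit clause (!D) forces D = false.
Unit clause (A) forces A = true.
Unit clause (!B) forces B = false.
Every clause now holds.
A satisfying assignment: A=true,  B=false,  C=true,  D=false.

Yes, satisfiable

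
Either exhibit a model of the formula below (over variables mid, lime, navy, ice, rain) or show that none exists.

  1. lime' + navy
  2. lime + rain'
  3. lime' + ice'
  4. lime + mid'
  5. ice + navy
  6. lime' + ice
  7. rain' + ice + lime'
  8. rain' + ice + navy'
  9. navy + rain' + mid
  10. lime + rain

UNSATISFIABLE

Case lime = 0:
(rain') alone gives rain = 0.
But (rain) is also a unit clause — contradiction.
Undo lime and try lime = 1.
(navy) alone gives navy = 1.
(ice') alone gives ice = 0.
But (ice) is also a unit clause — contradiction.
Both values of lime lead to a conflict.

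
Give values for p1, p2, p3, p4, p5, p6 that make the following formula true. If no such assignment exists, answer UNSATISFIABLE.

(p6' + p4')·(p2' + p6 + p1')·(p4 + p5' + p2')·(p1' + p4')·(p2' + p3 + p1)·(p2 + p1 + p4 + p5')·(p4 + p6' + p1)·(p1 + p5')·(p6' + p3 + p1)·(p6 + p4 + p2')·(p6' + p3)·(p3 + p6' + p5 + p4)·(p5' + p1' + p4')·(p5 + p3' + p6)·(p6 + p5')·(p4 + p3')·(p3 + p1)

Suppose p6 = 0.
The clause (p5') is unit, so p5 = 0.
The clause (p3') is unit, so p3 = 0.
The clause (p1) is unit, so p1 = 1.
The clause (p2') is unit, so p2 = 0.
The clause (p4') is unit, so p4 = 0.
All clauses are satisfied.

p1 ↦ 1, p2 ↦ 0, p3 ↦ 0, p4 ↦ 0, p5 ↦ 0, p6 ↦ 0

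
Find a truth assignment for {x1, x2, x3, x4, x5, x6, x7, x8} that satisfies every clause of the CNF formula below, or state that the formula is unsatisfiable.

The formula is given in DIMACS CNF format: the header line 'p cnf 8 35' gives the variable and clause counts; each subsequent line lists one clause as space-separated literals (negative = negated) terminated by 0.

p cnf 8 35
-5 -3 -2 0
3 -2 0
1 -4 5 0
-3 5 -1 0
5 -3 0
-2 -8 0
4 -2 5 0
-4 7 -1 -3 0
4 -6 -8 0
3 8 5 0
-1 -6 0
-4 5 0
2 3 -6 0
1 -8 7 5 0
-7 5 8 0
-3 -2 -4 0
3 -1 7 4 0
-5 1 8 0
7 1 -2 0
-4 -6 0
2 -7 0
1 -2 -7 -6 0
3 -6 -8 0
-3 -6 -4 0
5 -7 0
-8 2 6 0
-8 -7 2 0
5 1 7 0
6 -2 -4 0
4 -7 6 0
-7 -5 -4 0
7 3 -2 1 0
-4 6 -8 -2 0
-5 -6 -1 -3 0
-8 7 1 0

x1: True,  x2: False,  x3: False,  x4: True,  x5: True,  x6: False,  x7: False,  x8: False

Branch on x3: set x3 = False.
The clause (¬x2) is unit, so x2 = False.
The clause (¬x6) is unit, so x6 = False.
The clause (¬x7) is unit, so x7 = False.
The clause (¬x8) is unit, so x8 = False.
The clause (x5) is unit, so x5 = True.
The clause (x1) is unit, so x1 = True.
The clause (x4) is unit, so x4 = True.
Every clause now holds.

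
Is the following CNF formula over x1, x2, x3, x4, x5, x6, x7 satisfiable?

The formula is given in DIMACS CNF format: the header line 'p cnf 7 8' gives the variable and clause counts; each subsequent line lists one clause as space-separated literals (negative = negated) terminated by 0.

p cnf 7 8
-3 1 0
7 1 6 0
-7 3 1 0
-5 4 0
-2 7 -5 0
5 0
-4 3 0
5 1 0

The clause (x5) is unit, so x5 = True.
The clause (x4) is unit, so x4 = True.
The clause (x3) is unit, so x3 = True.
The clause (x1) is unit, so x1 = True.
Case x2 = False:
All clauses hold; x6, x7 can take either value.
A satisfying assignment: x1 ↦ True,  x2 ↦ False,  x3 ↦ True,  x4 ↦ True,  x5 ↦ True,  x6 ↦ False,  x7 ↦ True.

Yes, satisfiable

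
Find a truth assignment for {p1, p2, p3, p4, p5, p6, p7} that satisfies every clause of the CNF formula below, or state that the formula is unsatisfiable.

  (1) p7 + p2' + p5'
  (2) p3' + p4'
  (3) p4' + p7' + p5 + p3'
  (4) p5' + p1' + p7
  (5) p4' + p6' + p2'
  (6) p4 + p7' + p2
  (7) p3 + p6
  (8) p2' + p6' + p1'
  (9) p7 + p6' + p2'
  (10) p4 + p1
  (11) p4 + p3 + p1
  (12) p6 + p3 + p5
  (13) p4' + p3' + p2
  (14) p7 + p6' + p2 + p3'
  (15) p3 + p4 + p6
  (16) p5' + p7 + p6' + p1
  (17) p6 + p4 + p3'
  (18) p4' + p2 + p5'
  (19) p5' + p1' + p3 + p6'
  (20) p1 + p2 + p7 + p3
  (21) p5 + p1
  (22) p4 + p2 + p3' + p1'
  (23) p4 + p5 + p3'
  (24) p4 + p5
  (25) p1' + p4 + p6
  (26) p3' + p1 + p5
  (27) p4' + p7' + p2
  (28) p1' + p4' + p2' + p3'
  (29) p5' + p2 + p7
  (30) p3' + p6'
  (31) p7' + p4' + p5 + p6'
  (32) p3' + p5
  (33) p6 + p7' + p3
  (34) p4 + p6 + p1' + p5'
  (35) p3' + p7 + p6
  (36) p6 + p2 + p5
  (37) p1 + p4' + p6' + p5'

p1=1, p2=0, p3=0, p4=1, p5=0, p6=1, p7=0

Try p3 = 0.
The clause (p6) is unit, so p6 = 1.
Try p4 = 1.
The clause (p2') is unit, so p2 = 0.
The clause (p5') is unit, so p5 = 0.
The clause (p1) is unit, so p1 = 1.
The clause (p7') is unit, so p7 = 0.
All clauses are satisfied.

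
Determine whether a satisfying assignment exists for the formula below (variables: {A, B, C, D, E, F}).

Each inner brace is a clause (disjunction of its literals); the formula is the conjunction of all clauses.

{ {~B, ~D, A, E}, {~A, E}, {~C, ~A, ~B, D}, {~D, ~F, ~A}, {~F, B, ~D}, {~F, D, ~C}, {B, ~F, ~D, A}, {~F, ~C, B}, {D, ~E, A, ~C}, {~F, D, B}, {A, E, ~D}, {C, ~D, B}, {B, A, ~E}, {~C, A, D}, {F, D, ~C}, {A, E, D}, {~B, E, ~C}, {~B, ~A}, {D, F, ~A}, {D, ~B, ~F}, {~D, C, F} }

Suppose A = 1.
Unit clause (E) forces E = 1.
Unit clause (~B) forces B = 0.
Suppose D = 1.
Unit clause (~F) forces F = 0.
Unit clause (C) forces C = 1.
Every clause now holds.
A satisfying assignment: A=1, B=0, C=1, D=1, E=1, F=0.

Yes, satisfiable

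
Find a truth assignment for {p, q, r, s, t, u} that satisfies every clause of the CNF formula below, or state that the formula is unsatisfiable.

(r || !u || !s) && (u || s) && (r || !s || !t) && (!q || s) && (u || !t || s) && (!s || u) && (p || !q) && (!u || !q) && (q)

UNSATISFIABLE

(q) alone gives q = true.
(s) alone gives s = true.
(u) alone gives u = true.
But (!u) is also a unit clause — contradiction.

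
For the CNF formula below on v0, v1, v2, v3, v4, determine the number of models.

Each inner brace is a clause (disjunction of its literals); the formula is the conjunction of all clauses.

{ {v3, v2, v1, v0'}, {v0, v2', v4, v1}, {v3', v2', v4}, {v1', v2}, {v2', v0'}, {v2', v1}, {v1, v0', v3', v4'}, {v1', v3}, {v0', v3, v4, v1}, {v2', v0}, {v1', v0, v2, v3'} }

5

There are 2^5 = 32 truth assignments over (v0, v1, v2, v3, v4).
Split on v1. With v1 = 1, the clauses containing v1 are satisfied and v1' drops from the rest; 0 of the 2^4 = 16 assignments to the other variables satisfy what remains.
With v1 = 0, by the same count on the reduced clause set, 5 assignments work.
Total: 0 + 5 = 5.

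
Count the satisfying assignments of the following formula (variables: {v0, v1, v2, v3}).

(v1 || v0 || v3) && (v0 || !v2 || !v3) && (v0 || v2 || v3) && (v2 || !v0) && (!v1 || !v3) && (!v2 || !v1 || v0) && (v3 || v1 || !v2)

3

There are 2^4 = 16 truth assignments over (v0, v1, v2, v3).
Check each against the 7 clauses (columns in the order v0, v1, v2, v3):
  F F F F  ✗ fails (v1 || v0 || v3)
  F F F T  ✓ satisfies all
  F F T F  ✗ fails (v1 || v0 || v3)
  F F T T  ✗ fails (v0 || !v2 || !v3)
  F T F F  ✗ fails (v0 || v2 || v3)
  F T F T  ✗ fails (!v1 || !v3)
  F T T F  ✗ fails (!v2 || !v1 || v0)
  F T T T  ✗ fails (v0 || !v2 || !v3)
  T F F F  ✗ fails (v2 || !v0)
  T F F T  ✗ fails (v2 || !v0)
  T F T F  ✗ fails (v3 || v1 || !v2)
  T F T T  ✓ satisfies all
  T T F F  ✗ fails (v2 || !v0)
  T T F T  ✗ fails (v2 || !v0)
  T T T F  ✓ satisfies all
  T T T T  ✗ fails (!v1 || !v3)
3 of the 16 rows are models.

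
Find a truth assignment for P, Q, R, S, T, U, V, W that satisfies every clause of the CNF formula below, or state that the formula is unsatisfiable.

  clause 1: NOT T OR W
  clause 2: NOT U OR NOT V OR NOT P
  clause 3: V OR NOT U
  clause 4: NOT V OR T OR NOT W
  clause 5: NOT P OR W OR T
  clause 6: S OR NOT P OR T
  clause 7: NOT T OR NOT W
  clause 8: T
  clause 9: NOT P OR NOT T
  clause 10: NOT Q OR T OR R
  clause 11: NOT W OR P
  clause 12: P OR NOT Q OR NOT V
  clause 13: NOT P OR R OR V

The clause (T) is unit, so T = true.
The clause (W) is unit, so W = true.
But (NOT W) is also a unit clause — contradiction.

UNSATISFIABLE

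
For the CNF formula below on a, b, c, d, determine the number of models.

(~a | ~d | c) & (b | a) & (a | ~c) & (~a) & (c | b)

There are 2^4 = 16 truth assignments over (a, b, c, d).
Check each against the 5 clauses (columns in the order a, b, c, d):
  F F F F  ✗ fails (b | a)
  F F F T  ✗ fails (b | a)
  F F T F  ✗ fails (b | a)
  F F T T  ✗ fails (b | a)
  F T F F  ✓ satisfies all
  F T F T  ✓ satisfies all
  F T T F  ✗ fails (a | ~c)
  F T T T  ✗ fails (a | ~c)
  T F F F  ✗ fails (~a)
  T F F T  ✗ fails (~a | ~d | c)
  T F T F  ✗ fails (~a)
  T F T T  ✗ fails (~a)
  T T F F  ✗ fails (~a)
  T T F T  ✗ fails (~a | ~d | c)
  T T T F  ✗ fails (~a)
  T T T T  ✗ fails (~a)
2 of the 16 rows are models.

2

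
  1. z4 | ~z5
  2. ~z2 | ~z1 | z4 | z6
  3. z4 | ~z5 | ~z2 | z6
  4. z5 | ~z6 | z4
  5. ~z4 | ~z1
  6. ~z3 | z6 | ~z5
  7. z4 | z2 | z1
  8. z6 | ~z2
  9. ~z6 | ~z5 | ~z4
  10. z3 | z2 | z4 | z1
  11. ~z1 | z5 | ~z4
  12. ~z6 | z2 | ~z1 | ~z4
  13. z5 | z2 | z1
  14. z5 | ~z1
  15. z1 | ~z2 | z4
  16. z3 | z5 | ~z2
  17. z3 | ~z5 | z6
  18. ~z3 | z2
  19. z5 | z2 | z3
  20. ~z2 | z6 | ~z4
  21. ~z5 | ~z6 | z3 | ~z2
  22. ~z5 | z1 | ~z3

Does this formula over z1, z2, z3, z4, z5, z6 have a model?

Satisfiable

Case z4 = 1:
Unit clause (~z1) forces z1 = 0.
Case z6 = 1:
Unit clause (~z5) forces z5 = 0.
Unit clause (z2) forces z2 = 1.
Unit clause (z3) forces z3 = 1.
All clauses are satisfied.
A satisfying assignment: z1: 0,  z2: 1,  z3: 1,  z4: 1,  z5: 0,  z6: 1.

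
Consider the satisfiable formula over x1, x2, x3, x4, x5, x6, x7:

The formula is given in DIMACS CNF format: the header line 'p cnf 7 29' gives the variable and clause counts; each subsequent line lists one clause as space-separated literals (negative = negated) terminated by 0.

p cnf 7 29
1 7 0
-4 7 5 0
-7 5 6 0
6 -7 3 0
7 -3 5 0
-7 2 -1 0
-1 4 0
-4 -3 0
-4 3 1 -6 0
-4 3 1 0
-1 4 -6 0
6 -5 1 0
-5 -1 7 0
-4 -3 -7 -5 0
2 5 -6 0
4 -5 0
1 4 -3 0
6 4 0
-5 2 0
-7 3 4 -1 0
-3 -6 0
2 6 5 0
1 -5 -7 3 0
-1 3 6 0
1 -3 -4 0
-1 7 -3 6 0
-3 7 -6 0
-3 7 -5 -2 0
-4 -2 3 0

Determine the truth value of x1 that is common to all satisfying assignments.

Suppose x1 = True.
Unit clause (x4) forces x4 = True.
Unit clause (¬x3) forces x3 = False.
Unit clause (x6) forces x6 = True.
Unit clause (¬x2) forces x2 = False.
Unit clause (¬x7) forces x7 = False.
Unit clause (x5) forces x5 = True.
Now (¬x5) is unsatisfied and unit — conflict.
So every satisfying assignment has x1 = False.

False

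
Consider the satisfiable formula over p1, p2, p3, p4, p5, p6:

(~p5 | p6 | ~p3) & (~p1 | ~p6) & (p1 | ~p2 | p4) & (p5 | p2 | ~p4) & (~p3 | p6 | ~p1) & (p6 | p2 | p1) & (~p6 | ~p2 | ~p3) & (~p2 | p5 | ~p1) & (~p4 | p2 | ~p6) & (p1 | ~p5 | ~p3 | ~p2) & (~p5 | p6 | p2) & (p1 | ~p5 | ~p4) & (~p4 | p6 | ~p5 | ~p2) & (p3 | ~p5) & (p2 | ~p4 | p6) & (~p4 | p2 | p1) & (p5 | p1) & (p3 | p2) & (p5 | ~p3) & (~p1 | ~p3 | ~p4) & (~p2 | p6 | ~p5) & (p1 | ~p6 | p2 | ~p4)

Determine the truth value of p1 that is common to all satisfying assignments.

Suppose p1 = 1.
(~p6) alone gives p6 = 0.
(~p3) alone gives p3 = 0.
(~p5) alone gives p5 = 0.
(~p2) alone gives p2 = 0.
That conflicts with the unit clause (p2).
So every satisfying assignment has p1 = False.

False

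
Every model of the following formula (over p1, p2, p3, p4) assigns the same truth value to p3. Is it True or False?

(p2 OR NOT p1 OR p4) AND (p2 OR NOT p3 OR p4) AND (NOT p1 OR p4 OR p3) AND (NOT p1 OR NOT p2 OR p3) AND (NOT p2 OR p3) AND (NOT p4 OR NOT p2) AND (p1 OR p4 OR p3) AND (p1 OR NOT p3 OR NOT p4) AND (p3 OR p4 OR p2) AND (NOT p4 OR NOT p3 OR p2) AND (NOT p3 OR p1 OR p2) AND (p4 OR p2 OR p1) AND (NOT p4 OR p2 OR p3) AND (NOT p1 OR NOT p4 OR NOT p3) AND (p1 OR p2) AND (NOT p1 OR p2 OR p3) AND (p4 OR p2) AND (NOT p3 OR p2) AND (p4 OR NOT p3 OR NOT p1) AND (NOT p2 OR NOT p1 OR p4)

True

Suppose p3 = false.
From the singleton clause (NOT p2), p2 = false.
From the singleton clause (p4), p4 = true.
Now (NOT p4) is unsatisfied and unit — conflict.
So every satisfying assignment has p3 = True.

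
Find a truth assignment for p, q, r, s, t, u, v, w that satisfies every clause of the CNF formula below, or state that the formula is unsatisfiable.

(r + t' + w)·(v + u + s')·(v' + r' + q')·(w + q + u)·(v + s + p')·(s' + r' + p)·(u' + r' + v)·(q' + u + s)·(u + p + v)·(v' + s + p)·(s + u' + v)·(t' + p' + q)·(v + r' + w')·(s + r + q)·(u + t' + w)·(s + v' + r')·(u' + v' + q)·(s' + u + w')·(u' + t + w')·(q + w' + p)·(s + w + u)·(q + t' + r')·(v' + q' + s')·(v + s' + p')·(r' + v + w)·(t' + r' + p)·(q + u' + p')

p=0; q=1; r=0; s=1; t=0; u=1; v=0; w=0

Suppose r = 0.
Suppose t = 0.
Suppose s = 1.
Suppose v = 0.
(u) alone gives u = 1.
(w') alone gives w = 0.
(p') alone gives p = 0.
Every clause is now satisfied; q is unconstrained.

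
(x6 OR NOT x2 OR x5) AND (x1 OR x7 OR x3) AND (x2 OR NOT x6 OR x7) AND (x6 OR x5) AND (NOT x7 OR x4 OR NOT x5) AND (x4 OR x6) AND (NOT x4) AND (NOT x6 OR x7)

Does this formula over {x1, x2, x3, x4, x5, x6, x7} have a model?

Unit clause (NOT x4) forces x4 = false.
Unit clause (x6) forces x6 = true.
Unit clause (x7) forces x7 = true.
Unit clause (NOT x5) forces x5 = false.
No clause remains; x1, x2, x3 are free.
A satisfying assignment: x1: true; x2: false; x3: false; x4: false; x5: false; x6: true; x7: true.

Yes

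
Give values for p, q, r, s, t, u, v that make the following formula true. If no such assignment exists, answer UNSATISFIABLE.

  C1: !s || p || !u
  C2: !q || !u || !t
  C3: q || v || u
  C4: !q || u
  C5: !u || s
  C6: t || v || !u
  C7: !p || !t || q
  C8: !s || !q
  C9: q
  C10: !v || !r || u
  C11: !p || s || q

(q) alone gives q = true.
(u) alone gives u = true.
(!t) alone gives t = false.
(s) alone gives s = true.
But (!s) is also a unit clause — contradiction.

UNSATISFIABLE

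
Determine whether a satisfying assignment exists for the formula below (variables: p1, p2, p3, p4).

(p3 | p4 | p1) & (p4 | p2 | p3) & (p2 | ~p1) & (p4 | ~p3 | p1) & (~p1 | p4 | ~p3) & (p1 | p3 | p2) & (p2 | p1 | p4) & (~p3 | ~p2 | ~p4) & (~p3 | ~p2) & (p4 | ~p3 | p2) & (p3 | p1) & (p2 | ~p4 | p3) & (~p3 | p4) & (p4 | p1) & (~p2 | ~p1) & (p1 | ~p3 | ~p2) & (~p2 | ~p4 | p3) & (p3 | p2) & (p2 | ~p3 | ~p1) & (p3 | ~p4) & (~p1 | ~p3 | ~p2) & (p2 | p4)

Yes

Try p2 = 0.
The clause (~p1) is unit, so p1 = 0.
The clause (p3) is unit, so p3 = 1.
The clause (p4) is unit, so p4 = 1.
This assignment satisfies each clause.
A satisfying assignment: p1 ↦ 0, p2 ↦ 0, p3 ↦ 1, p4 ↦ 1.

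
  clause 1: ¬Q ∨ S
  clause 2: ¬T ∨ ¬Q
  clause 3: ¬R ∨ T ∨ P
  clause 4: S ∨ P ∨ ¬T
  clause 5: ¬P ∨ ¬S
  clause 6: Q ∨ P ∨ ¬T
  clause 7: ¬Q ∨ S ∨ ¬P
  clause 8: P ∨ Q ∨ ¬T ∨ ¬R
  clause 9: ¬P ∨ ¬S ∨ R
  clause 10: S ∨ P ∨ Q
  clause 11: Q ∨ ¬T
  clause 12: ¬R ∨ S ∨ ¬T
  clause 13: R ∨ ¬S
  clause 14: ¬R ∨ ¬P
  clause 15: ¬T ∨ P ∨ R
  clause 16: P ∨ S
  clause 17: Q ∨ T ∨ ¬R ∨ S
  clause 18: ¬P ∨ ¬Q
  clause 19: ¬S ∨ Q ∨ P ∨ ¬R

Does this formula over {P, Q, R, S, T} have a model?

Suppose Q = False.
(¬T) alone gives T = False.
Suppose R = False.
(¬S) alone gives S = False.
(P) alone gives P = True.
This assignment satisfies each clause.
A satisfying assignment: P ↦ True,  Q ↦ False,  R ↦ False,  S ↦ False,  T ↦ False.

Satisfiable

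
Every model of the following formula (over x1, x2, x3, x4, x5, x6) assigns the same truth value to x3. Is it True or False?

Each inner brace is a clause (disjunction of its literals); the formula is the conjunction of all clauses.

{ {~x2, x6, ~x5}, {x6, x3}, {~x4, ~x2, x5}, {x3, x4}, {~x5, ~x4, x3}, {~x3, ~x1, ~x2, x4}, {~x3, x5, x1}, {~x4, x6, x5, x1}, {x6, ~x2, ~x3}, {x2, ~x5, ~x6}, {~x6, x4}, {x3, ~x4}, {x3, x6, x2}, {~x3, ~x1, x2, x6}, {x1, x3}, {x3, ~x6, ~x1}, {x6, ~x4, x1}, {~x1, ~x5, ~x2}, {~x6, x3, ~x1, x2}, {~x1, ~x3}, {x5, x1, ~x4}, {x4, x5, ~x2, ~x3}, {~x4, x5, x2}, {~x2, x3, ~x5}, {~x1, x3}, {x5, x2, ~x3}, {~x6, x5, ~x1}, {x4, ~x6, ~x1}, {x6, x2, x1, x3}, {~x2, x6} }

Suppose x3 = 0.
(x6) alone gives x6 = 1.
(x4) alone gives x4 = 1.
That conflicts with the unit clause (~x4).
So every satisfying assignment has x3 = True.

True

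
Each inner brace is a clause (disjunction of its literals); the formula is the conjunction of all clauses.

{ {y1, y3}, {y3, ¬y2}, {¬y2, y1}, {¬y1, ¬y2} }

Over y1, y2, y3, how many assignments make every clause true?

There are 2^3 = 8 truth assignments over (y1, y2, y3).
Check each against the 4 clauses (columns in the order y1, y2, y3):
  F F F  ✗ fails (y1 ∨ y3)
  F F T  ✓ satisfies all
  F T F  ✗ fails (y1 ∨ y3)
  F T T  ✗ fails (¬y2 ∨ y1)
  T F F  ✓ satisfies all
  T F T  ✓ satisfies all
  T T F  ✗ fails (y3 ∨ ¬y2)
  T T T  ✗ fails (¬y1 ∨ ¬y2)
3 of the 8 rows are models.

3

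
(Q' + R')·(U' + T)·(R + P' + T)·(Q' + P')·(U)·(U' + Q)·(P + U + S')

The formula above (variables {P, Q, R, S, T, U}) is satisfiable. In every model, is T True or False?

True

Suppose T = 0.
From the singleton clause (U'), U = 0.
But (U) is also a unit clause — contradiction.
So every satisfying assignment has T = True.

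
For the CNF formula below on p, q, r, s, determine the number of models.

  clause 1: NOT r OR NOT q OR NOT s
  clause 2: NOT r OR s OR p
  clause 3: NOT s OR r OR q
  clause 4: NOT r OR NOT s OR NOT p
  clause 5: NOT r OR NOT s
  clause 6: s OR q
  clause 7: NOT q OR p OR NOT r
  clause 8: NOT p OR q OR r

5

There are 2^4 = 16 truth assignments over (p, q, r, s).
Check each against the 8 clauses (columns in the order p, q, r, s):
  F F F F  ✗ fails (s OR q)
  F F F T  ✗ fails (NOT s OR r OR q)
  F F T F  ✗ fails (NOT r OR s OR p)
  F F T T  ✗ fails (NOT r OR NOT s)
  F T F F  ✓ satisfies all
  F T F T  ✓ satisfies all
  F T T F  ✗ fails (NOT r OR s OR p)
  F T T T  ✗ fails (NOT r OR NOT q OR NOT s)
  T F F F  ✗ fails (s OR q)
  T F F T  ✗ fails (NOT s OR r OR q)
  T F T F  ✗ fails (s OR q)
  T F T T  ✗ fails (NOT r OR NOT s OR NOT p)
  T T F F  ✓ satisfies all
  T T F T  ✓ satisfies all
  T T T F  ✓ satisfies all
  T T T T  ✗ fails (NOT r OR NOT q OR NOT s)
5 of the 16 rows are models.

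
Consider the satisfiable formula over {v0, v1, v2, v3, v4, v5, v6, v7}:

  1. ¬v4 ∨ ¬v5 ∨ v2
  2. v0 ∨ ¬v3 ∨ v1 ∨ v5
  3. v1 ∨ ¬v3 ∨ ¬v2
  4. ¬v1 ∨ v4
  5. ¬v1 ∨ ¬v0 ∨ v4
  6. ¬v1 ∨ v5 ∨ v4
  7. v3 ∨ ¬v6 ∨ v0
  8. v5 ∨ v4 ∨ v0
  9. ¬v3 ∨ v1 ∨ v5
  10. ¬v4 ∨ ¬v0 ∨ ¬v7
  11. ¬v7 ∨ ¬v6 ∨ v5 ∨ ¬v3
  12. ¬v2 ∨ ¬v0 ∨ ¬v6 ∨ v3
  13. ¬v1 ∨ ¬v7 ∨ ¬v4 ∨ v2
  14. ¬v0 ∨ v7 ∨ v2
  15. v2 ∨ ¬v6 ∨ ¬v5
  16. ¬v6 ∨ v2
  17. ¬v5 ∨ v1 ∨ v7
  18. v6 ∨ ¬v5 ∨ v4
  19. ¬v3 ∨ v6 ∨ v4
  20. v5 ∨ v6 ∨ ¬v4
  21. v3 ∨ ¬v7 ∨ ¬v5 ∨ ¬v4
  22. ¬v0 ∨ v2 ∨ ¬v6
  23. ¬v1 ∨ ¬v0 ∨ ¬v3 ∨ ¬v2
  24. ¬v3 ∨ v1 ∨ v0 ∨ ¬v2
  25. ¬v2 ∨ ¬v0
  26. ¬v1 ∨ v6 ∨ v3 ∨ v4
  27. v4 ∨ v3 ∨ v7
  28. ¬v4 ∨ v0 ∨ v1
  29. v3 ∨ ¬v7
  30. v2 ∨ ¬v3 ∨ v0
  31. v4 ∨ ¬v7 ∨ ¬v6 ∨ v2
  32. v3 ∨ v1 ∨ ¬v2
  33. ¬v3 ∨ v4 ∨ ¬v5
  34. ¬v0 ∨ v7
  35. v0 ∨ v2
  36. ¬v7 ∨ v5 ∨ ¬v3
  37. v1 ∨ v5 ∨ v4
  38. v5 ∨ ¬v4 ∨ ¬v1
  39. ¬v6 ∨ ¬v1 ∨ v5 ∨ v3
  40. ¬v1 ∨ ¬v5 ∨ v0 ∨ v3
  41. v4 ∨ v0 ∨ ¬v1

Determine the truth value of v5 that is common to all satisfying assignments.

Suppose v5 = False.
Case v1 = False:
(¬v3) alone gives v3 = False.
(¬v7) alone gives v7 = False.
(v4) alone gives v4 = True.
(v6) alone gives v6 = True.
(v0) alone gives v0 = True.
Now (¬v0) is unsatisfied and unit — conflict.
So v1 must be the other value — set v1 = True.
(v4) alone gives v4 = True.
Now (¬v4) is unsatisfied and unit — conflict.
Both values of v1 lead to a conflict.
So every satisfying assignment has v5 = True.

True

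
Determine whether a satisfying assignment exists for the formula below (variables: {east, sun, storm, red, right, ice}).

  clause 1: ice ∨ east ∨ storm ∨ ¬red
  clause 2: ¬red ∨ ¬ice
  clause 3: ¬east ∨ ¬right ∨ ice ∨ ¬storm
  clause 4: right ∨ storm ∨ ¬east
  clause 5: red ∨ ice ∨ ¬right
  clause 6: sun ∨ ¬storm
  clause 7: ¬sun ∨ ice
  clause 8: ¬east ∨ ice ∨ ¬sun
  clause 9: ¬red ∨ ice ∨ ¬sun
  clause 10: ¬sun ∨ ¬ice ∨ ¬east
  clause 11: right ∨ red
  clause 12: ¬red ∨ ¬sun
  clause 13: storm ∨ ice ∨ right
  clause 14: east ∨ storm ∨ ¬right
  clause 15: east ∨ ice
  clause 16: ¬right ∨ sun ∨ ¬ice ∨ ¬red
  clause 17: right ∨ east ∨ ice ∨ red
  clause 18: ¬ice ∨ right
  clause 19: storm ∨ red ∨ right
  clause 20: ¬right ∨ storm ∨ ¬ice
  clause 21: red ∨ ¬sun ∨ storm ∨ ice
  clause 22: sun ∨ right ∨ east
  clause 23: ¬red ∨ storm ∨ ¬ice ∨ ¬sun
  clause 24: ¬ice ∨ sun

Suppose red = True.
Unit clause (¬ice) forces ice = False.
Unit clause (¬sun) forces sun = False.
Unit clause (¬storm) forces storm = False.
Unit clause (east) forces east = True.
Unit clause (right) forces right = True.
This assignment satisfies each clause.
A satisfying assignment: east: True,  sun: False,  storm: False,  red: True,  right: True,  ice: False.

Satisfiable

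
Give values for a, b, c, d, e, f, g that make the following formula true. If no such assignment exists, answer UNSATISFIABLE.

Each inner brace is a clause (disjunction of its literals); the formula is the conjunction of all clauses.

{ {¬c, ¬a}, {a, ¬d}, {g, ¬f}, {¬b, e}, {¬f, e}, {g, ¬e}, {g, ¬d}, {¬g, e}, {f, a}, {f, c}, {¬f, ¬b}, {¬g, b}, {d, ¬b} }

UNSATISFIABLE

Try c = False.
From the singleton clause (f), f = True.
From the singleton clause (g), g = True.
From the singleton clause (e), e = True.
From the singleton clause (¬b), b = False.
But (b) is also a unit clause — contradiction.
Backtrack on c: now try c = True.
From the singleton clause (¬a), a = False.
From the singleton clause (¬d), d = False.
From the singleton clause (f), f = True.
From the singleton clause (g), g = True.
From the singleton clause (e), e = True.
From the singleton clause (¬b), b = False.
But (b) is also a unit clause — contradiction.
Both values of c lead to a conflict.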